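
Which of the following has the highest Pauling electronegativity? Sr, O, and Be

Be is in period 2, group 2; O is in period 2, group 16; Sr is in period 5, group 2.
EN rises left→right (higher Z_eff, smaller atoms) and falls top→bottom (larger, more shielded atoms).
These span different periods and groups, so the two trends combine.
Be > Sr: Be sits above Sr in group 2, so the down-group effect alone puts Be higher.
O > Be: both are in period 2; the period trend gives O the larger value.
Approximate values (Pauling): Be 1.57, O 3.44, Sr 0.95.
The highest Pauling electronegativity among these belongs to O.

O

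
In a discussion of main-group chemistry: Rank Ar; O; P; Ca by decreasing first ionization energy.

Ar > O > P > Ca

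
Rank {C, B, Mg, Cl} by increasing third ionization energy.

After 2 electrons have been removed, what remains? C²⁺ still has 2 valence electrons; B²⁺ still has 1 valence electron; Mg²⁺ is the bare [Ne] core; Cl²⁺ still has 5 valence electrons.
Core electrons are held far more tightly than valence electrons, so Mg tops the IE_3 order.
Valence configurations: C²⁺ [He]2s², B²⁺ [He]2s¹, Cl²⁺ [Ne]3s²3p³.
Approximate IE_3 values (kJ/mol): C 4620, B 3660, Mg 7733, Cl 3822.
Putting it together, IE_3: B < Cl < C < Mg.

B < Cl < C < Mg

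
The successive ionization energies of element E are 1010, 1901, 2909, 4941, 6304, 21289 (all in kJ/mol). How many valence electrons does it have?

5

Look for the largest jump between consecutive ionization energies: IE6/IE5 ≈ 3.4, far larger than any earlier ratio.
That jump marks the point where a core electron is being removed. So the atom has 5 valence electrons.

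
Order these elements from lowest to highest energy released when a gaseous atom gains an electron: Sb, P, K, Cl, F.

Atoms with high Z_eff and room in the valence shell (especially the halogens) have the most exothermic electron affinities.
Neither a single period nor a single group — weigh both effects.
P > K: relative to K, both the across-period and down-group shifts push P's electron affinity up.
Sb > P: this pair runs against the simple trend — see the exception note.
F > Sb: both effects reinforce here, so F is clearly the higher of the two.
Cl > F: this pair runs against the simple trend — see the exception note.
Note the exception: Sb has a higher electron affinity than P, contrary to the simple trend — both are half-filled np³, but the pairing/repulsion penalty for the added electron shrinks as the p orbitals become larger and more diffuse down the group, and for Sb that outweighs the weaker nuclear attraction.
Note the exception: Cl has a higher electron affinity than F, contrary to the simple trend — F's small 2p subshell makes the incoming electron feel strong e⁻–e⁻ repulsion, so Cl actually releases more energy on gaining an electron.
Approximate values (kJ/mol): F 328, P 72, Cl 349, K 48, Sb 103.
So from lowest to highest: K < P < Sb < F < Cl.

K < P < Sb < F < Cl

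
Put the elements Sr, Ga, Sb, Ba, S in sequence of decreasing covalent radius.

S is in period 3, group 16; Ga is in period 4, group 13; Sr is in period 5, group 2; Sb is in period 5, group 15; Ba is in period 6, group 2.
Across a period the added protons contract the valence shell; down a group each new principal shell makes the atom larger.
These span different periods and groups, so the two trends combine.
Ga > S: both effects reinforce here, so Ga is clearly the larger of the two.
Sb > Ga: period and group pull opposite ways; the down-group shift dominates (140 vs 124 pm).
Sr > Sb: Sr lies to the left of Sb in period 5, so the across-period effect alone puts Sr larger.
Ba > Sr: they share group 2; the group trend gives Ba the larger value.
Tabulated atomic radius (pm): S 103, Ga 124, Sr 185, Sb 140, Ba 196.
So from largest to smallest: Ba > Sr > Sb > Ga > S.

Ba > Sr > Sb > Ga > S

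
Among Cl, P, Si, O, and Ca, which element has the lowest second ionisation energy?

Ca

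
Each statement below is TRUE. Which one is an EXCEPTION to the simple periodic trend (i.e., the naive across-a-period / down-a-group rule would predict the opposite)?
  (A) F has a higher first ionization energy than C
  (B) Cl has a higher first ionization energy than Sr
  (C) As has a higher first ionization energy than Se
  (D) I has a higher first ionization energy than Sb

The general trend: first ionization energy increases across a period and decreases down a group.
(A) F (period 2, group 17) vs C (period 2, group 14): the stated order agrees with the simple trend.
(B) Cl (period 3, group 17) vs Sr (period 5, group 2): the stated order agrees with the simple trend.
(C) As (period 4, group 15) vs Se (period 4, group 16): the stated order contradicts the simple trend.
(D) I (period 5, group 17) vs Sb (period 5, group 15): the stated order agrees with the simple trend.
The exception is (C): Se (4p⁴) ionizes more easily than half-filled As (4p³).

(C)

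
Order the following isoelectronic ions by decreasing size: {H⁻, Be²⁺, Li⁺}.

All of these have 2 electrons, so size is governed by nuclear charge alone: the more protons, the stronger the pull on the same electron cloud, and the smaller the ion.
Nuclear charges: Be²⁺ (Z=4), Li⁺ (Z=3), H⁻ (Z=1).
Largest to smallest: H⁻ > Li⁺ > Be²⁺.

H⁻ > Li⁺ > Be²⁺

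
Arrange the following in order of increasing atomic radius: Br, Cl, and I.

Cl is in period 3, group 17; Br is in period 4, group 17; I is in period 5, group 17.
Moving right in a period, electrons are added to the same shell under a stronger nuclear pull, so atoms get smaller; moving down, a new shell is opened and atoms get larger.
All are in group 17, so atomic radius increases down the group.
So from smallest to largest: Cl < Br < I.

Cl, Br, I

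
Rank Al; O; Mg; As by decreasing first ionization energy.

O > As > Mg > Al

O is in period 2, group 16; Mg is in period 3, group 2; Al is in period 3, group 13; As is in period 4, group 15.
IE₁ increases left→right with effective nuclear charge and decreases top→bottom as the valence shell moves farther out.
Here both period and group differ, so the two effects have to be weighed against each other.
Mg > Al: this pair runs against the simple trend — see the exception note.
As > Mg: the two effects oppose for this pair; the across-period effect wins (947 vs 738 kJ/mol).
O > As: relative to As, both the across-period and down-group shifts push O's first ionization energy up.
Note the exception: Mg has a higher first ionization energy than Al, contrary to the simple trend — Al's single 3p electron is easier to remove than one from Mg's filled 3s².
For reference (kJ/mol): O 1314, Mg 738, Al 578, As 947.
So from highest to lowest: O > As > Mg > Al.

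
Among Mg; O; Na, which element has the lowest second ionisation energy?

After 1 electron has been removed, what remains? Mg⁺ still has 1 valence electron; O⁺ still has 5 valence electrons; Na⁺ is the bare [Ne] core.
Core electrons are held far more tightly than valence electrons, so Na tops the IE_2 order.
Valence configurations: Mg⁺ [Ne]3s¹, O⁺ [He]2s²2p³.
The numbers (kJ/mol): Mg 1451, O 3388, Na 4562.
Hence IE_2: Mg < O < Na.

Mg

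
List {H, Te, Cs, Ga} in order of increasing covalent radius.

H is in period 1, group 1; Ga is in period 4, group 13; Te is in period 5, group 16; Cs is in period 6, group 1.
Atomic radius shrinks across a period as nuclear charge pulls the same shell inward, and grows down a group as new shells are added.
Neither a single period nor a single group — weigh both effects.
Ga > H: period and group pull opposite ways; the down-group shift dominates (124 vs 32 pm).
Te > Ga: the two effects oppose for this pair; the down-group effect wins (136 vs 124 pm).
Cs > Te: both effects reinforce here, so Cs is clearly the larger of the two.
For reference (pm): H 32, Ga 124, Te 136, Cs 232.
So from smallest to largest: H < Ga < Te < Cs.

H, Ga, Te, Cs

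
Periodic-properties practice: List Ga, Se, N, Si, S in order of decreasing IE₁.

N is in period 2, group 15; Si is in period 3, group 14; S is in period 3, group 16; Ga is in period 4, group 13; Se is in period 4, group 16.
Removing the outermost electron gets harder across a period and easier down a group.
These span different periods and groups, so the two trends combine.
Si > Ga: relative to Ga, both the across-period and down-group shifts push Si's first ionization energy up.
Se > Si: period and group pull opposite ways; the across-period shift dominates (941 vs 786 kJ/mol).
S > Se: S sits above Se in group 16, so the down-group effect alone puts S higher.
N > S: period and group pull opposite ways; the down-group shift dominates (1402 vs 1000 kJ/mol).
For reference (kJ/mol): N 1402, Si 786, S 1000, Ga 579, Se 941.
So from highest to lowest: N > S > Se > Si > Ga.

N > S > Se > Si > Ga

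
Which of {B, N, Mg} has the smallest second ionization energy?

Consider each +1 ion: B⁺ still has 2 valence electrons; N⁺ still has 4 valence electrons; Mg⁺ still has 1 valence electron.
All are still removing valence electrons, so compare the +1 ions as you would atoms: IE_2 generally rises across a period (higher Z_eff) and falls down a group (larger shell), subject to the usual subshell exceptions.
Valence configurations: B⁺ [He]2s², N⁺ [He]2s²2p², Mg⁺ [Ne]3s¹.
The numbers (kJ/mol): B 2427, N 2856, Mg 1451.
Hence IE_2: Mg < B < N.

Mg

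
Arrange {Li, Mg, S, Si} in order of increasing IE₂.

Mg < Si < S < Li

IE_2 is the cost of taking one more electron from the +1 cation: Li⁺ is the bare [He] core; Mg⁺ still has 1 valence electron; S⁺ still has 5 valence electrons; Si⁺ still has 3 valence electrons.
Core electrons are held far more tightly than valence electrons, so Li tops the IE_2 order.
Valence configurations: Mg⁺ [Ne]3s¹, S⁺ [Ne]3s²3p³, Si⁺ [Ne]3s²3p¹.
Tabulated IE_2 (kJ/mol): Li 7298, Mg 1451, S 2252, Si 1577.
Hence IE_2: Mg < Si < S < Li.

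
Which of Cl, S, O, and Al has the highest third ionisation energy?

O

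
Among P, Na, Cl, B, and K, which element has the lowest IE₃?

P

After 2 electrons have been removed, what remains? P²⁺ still has 3 valence electrons; Na²⁺ is already 1 electron into the core; Cl²⁺ still has 5 valence electrons; B²⁺ still has 1 valence electron; K²⁺ is already 1 electron into the core.
Breaking into a closed-shell core is much more expensive than removing a leftover valence electron — K and Na have the largest IE_3 here.
Valence configurations: P²⁺ [Ne]3s²3p¹, Cl²⁺ [Ne]3s²3p³, B²⁺ [He]2s¹.
Tabulated IE_3 (kJ/mol): P 2914, Na 6910, Cl 3822, B 3660, K 4420.
Overall IE_3 order: P < B < Cl < K < Na.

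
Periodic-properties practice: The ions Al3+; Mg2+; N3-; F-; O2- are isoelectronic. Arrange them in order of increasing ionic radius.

Al3+ < Mg2+ < F- < O2- < N3-

All of these have 10 electrons, so size is governed by nuclear charge alone: the more protons, the stronger the pull on the same electron cloud, and the smaller the ion.
Nuclear charges: Al3+ (Z=13), Mg2+ (Z=12), F- (Z=9), O2- (Z=8), N3- (Z=7).
Smallest to largest: Al3+ < Mg2+ < F- < O2- < N3-.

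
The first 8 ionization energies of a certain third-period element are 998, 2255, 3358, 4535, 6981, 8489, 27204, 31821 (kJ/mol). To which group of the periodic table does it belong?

Look for the largest jump between consecutive ionization energies: IE7/IE6 ≈ 3.2, far larger than any earlier ratio.
That jump marks the point where a core electron is being removed. So the atom has 6 valence electrons.
A main-group element with 6 valence electrons is in group 16.

Group 16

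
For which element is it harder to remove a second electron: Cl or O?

The second ionization energy removes an electron from the +1 ion. For each element: Cl⁺ still has 6 valence electrons; O⁺ still has 5 valence electrons.
All are still removing valence electrons, so compare the +1 ions as you would atoms: IE_2 generally rises across a period (higher Z_eff) and falls down a group (larger shell), subject to the usual subshell exceptions.
Valence configurations: Cl⁺ [Ne]3s²3p⁴, O⁺ [He]2s²2p³.
Approximate IE_2 values (kJ/mol): Cl 2298, O 3388.
Overall IE_2 order: Cl < O.

O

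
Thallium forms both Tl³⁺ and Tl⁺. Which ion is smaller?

Tl³⁺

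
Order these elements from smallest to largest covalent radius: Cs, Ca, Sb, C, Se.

C < Se < Sb < Ca < Cs

Across a period the added protons contract the valence shell; down a group each new principal shell makes the atom larger.
Neither a single period nor a single group — weigh both effects.
Se > C: the two effects oppose for this pair; the down-group effect wins (116 vs 75 pm).
Sb > Se: relative to Se, both the across-period and down-group shifts push Sb's atomic radius up.
Ca > Sb: period and group pull opposite ways; the across-period shift dominates (171 vs 140 pm).
Cs > Ca: both effects reinforce here, so Cs is clearly the larger of the two.
Approximate values (pm): C 75, Ca 171, Se 116, Sb 140, Cs 232.
So from smallest to largest: C < Se < Sb < Ca < Cs.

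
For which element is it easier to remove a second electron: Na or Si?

Si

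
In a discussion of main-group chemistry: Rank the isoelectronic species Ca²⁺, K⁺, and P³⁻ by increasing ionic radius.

All of these have 18 electrons, so size is governed by nuclear charge alone: the more protons, the stronger the pull on the same electron cloud, and the smaller the ion.
Nuclear charges: Ca²⁺ (Z=20), K⁺ (Z=19), P³⁻ (Z=15).
Smallest to largest: Ca²⁺ < K⁺ < P³⁻.

Ca²⁺ < K⁺ < P³⁻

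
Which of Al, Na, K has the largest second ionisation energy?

Na

After 1 electron has been removed, what remains? Al⁺ still has 2 valence electrons; Na⁺ is the bare [Ne] core; K⁺ is the bare [Ar] core.
Pulling an electron out of a noble-gas core costs far more than removing a remaining valence electron, so K and Na sit at the high end of IE_2.
Tabulated IE_2 (kJ/mol): Al 1817, Na 4562, K 3052.
Overall IE_2 order: Al < K < Na.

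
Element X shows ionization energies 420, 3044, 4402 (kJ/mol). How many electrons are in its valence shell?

Look for the largest jump between consecutive ionization energies: IE2/IE1 ≈ 7.2, far larger than any earlier ratio.
That jump marks the point where a core electron is being removed. So the atom has 1 valence electron.

1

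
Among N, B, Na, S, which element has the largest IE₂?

Na

IE_2 is the cost of taking one more electron from the +1 cation: N⁺ still has 4 valence electrons; B⁺ still has 2 valence electrons; Na⁺ is the bare [Ne] core; S⁺ still has 5 valence electrons.
Core electrons are held far more tightly than valence electrons, so Na tops the IE_2 order.
Valence configurations: N⁺ [He]2s²2p², B⁺ [He]2s², S⁺ [Ne]3s²3p³.
The numbers (kJ/mol): N 2856, B 2427, Na 4562, S 2252.
Overall IE_2 order: S < B < N < Na.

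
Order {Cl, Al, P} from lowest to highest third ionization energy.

Al < P < Cl

Consider each +2 ion: Cl²⁺ still has 5 valence electrons; Al²⁺ still has 1 valence electron; P²⁺ still has 3 valence electrons.
All are still removing valence electrons, so compare the +2 ions as you would atoms: IE_3 generally rises across a period (higher Z_eff) and falls down a group (larger shell), subject to the usual subshell exceptions.
Valence configurations: Cl²⁺ [Ne]3s²3p³, Al²⁺ [Ne]3s¹, P²⁺ [Ne]3s²3p¹.
Tabulated IE_3 (kJ/mol): Cl 3822, Al 2745, P 2914.
So the third ionization energies run Al < P < Cl.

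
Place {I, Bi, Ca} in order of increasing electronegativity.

Ca is in period 4, group 2; I is in period 5, group 17; Bi is in period 6, group 15.
Smaller atoms with higher effective nuclear charge are more electronegative.
These span different periods and groups, so the two trends combine.
Bi > Ca: the two effects oppose for this pair; the across-period effect wins (2.02 vs 1.00).
I > Bi: both effects reinforce here, so I is clearly the higher of the two.
Approximate values (Pauling): Ca 1.00, I 2.66, Bi 2.02.
So from lowest to highest: Ca < Bi < I.

Ca < Bi < I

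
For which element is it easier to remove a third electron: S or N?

S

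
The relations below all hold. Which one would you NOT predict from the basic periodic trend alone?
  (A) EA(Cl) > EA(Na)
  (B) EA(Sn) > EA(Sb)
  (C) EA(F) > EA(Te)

The general trend: electron affinity increases across a period and decreases down a group.
(A) Cl (period 3, group 17) vs Na (period 3, group 1): the stated order agrees with the simple trend.
(B) Sn (period 5, group 14) vs Sb (period 5, group 15): the stated order contradicts the simple trend.
(C) F (period 2, group 17) vs Te (period 5, group 16): the stated order agrees with the simple trend.
The exception is (B): adding an electron to Sb's half-filled 5p³ is unfavourable, so Sn has the more exothermic EA.

(B)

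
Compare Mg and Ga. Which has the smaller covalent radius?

Mg is in period 3, group 2; Ga is in period 4, group 13.
Radius decreases left→right (rising Z_eff, same n) and increases top→bottom (higher n).
These sit on a diagonal, where the across-period and down-group effects partly cancel.
Mg > Ga: period and group pull opposite ways; the across-period shift dominates (139 vs 124 pm).
For reference (pm): Mg 139, Ga 124.
So Ga has the smaller covalent radius (Ga < Mg).

Ga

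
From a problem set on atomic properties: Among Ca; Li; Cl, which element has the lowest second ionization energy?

Ca

IE_2 is the cost of taking one more electron from the +1 cation: Ca⁺ still has 1 valence electron; Li⁺ is the bare [He] core; Cl⁺ still has 6 valence electrons.
Core electrons are held far more tightly than valence electrons, so Li tops the IE_2 order.
Valence configurations: Ca⁺ [Ar]4s¹, Cl⁺ [Ne]3s²3p⁴.
Tabulated IE_2 (kJ/mol): Ca 1145, Li 7298, Cl 2298.
Putting it together, IE_2: Ca < Cl < Li.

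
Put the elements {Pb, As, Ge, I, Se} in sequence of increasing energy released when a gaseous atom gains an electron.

Pb < As < Ge < Se < I

Atoms with high Z_eff and room in the valence shell (especially the halogens) have the most exothermic electron affinities.
These span different periods and groups, so the two trends combine.
As > Pb: relative to Pb, both the across-period and down-group shifts push As's electron affinity up.
Ge > As: this pair runs against the simple trend — see the exception note.
Se > Ge: both are in period 4; the period trend gives Se the larger value.
I > Se: period and group pull opposite ways; the across-period shift dominates (295 vs 195 kJ/mol).
Note the exception: Ge has a higher electron affinity than As, contrary to the simple trend — adding an electron to As's half-filled 4p³ is unfavourable, so Ge (4p²) has the more exothermic EA.
Approximate values (kJ/mol): Ge 119, As 78, Se 195, I 295, Pb 35.
So from lowest to highest: Pb < As < Ge < Se < I.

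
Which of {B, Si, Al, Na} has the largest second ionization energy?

Consider each +1 ion: B⁺ still has 2 valence electrons; Si⁺ still has 3 valence electrons; Al⁺ still has 2 valence electrons; Na⁺ is the bare [Ne] core.
Breaking into a closed-shell core is much more expensive than removing a leftover valence electron — Na has the largest IE_2 here.
Valence configurations: B⁺ [He]2s², Si⁺ [Ne]3s²3p¹, Al⁺ [Ne]3s².
Si⁺ loses a lone 3p electron whereas Al⁺ must break into a filled 3s² pair, so IE_2(Al) > IE_2(Si) even though Si has the higher nuclear charge.
Tabulated IE_2 (kJ/mol): B 2427, Si 1577, Al 1817, Na 4562.
Putting it together, IE_2: Si < Al < B < Na.

Na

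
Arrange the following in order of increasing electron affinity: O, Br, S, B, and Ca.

Ca < B < O < S < Br

B is in period 2, group 13; O is in period 2, group 16; S is in period 3, group 16; Ca is in period 4, group 2; Br is in period 4, group 17.
EA tends to increase across a period and decrease down a group, though the pattern is less regular than for IE or radius.
These span different periods and groups, so the two trends combine.
B > Ca: both effects reinforce here, so B is clearly the higher of the two.
O > B: O lies to the right of B in period 2, so the across-period effect alone puts O higher.
S > O: this pair runs against the simple trend — see the exception note.
Br > S: period and group pull opposite ways; the across-period shift dominates (325 vs 200 kJ/mol).
Note the exception: S has a higher electron affinity than O, contrary to the simple trend — the compact 2p subshell of O repels the added electron more than S's larger 3p does.
For reference (kJ/mol): B 27, O 141, S 200, Ca 2, Br 325.
So from lowest to highest: Ca < B < O < S < Br.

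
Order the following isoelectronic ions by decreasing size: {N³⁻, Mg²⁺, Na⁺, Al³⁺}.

N³⁻ > Na⁺ > Mg²⁺ > Al³⁺

All of these have 10 electrons, so size is governed by nuclear charge alone: the more protons, the stronger the pull on the same electron cloud, and the smaller the ion.
Nuclear charges: Al³⁺ (Z=13), Mg²⁺ (Z=12), Na⁺ (Z=11), N³⁻ (Z=7).
Largest to smallest: N³⁻ > Na⁺ > Mg²⁺ > Al³⁺.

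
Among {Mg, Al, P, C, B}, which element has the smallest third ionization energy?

Al

Consider each +2 ion: Mg²⁺ is the bare [Ne] core; Al²⁺ still has 1 valence electron; P²⁺ still has 3 valence electrons; C²⁺ still has 2 valence electrons; B²⁺ still has 1 valence electron.
Breaking into a closed-shell core is much more expensive than removing a leftover valence electron — Mg has the largest IE_3 here.
Valence configurations: Al²⁺ [Ne]3s¹, P²⁺ [Ne]3s²3p¹, C²⁺ [He]2s², B²⁺ [He]2s¹.
The numbers (kJ/mol): Mg 7733, Al 2745, P 2914, C 4620, B 3660.
Overall IE_3 order: Al < P < B < C < Mg.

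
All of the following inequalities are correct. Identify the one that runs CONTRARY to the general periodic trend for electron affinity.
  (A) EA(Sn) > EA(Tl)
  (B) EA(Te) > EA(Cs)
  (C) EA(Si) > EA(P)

The general trend: electron affinity increases across a period and decreases down a group.
(A) Sn (period 5, group 14) vs Tl (period 6, group 13): the stated order agrees with the simple trend.
(B) Te (period 5, group 16) vs Cs (period 6, group 1): the stated order agrees with the simple trend.
(C) Si (period 3, group 14) vs P (period 3, group 15): the stated order contradicts the simple trend.
The exception is (C): adding an electron to P's half-filled 3p³ is unfavourable, so Si (3p²) has the more exothermic EA.

(C)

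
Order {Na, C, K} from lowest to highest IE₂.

IE_2 is the cost of taking one more electron from the +1 cation: Na⁺ is the bare [Ne] core; C⁺ still has 3 valence electrons; K⁺ is the bare [Ar] core.
Breaking into a closed-shell core is much more expensive than removing a leftover valence electron — K and Na have the largest IE_2 here.
Tabulated IE_2 (kJ/mol): Na 4562, C 2353, K 3052.
Overall IE_2 order: C < K < Na.

C, K, Na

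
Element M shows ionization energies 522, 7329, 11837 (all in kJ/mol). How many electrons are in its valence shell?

1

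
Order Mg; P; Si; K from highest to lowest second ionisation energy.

After 1 electron has been removed, what remains? Mg⁺ still has 1 valence electron; P⁺ still has 4 valence electrons; Si⁺ still has 3 valence electrons; K⁺ is the bare [Ar] core.
Core electrons are held far more tightly than valence electrons, so K tops the IE_2 order.
Valence configurations: Mg⁺ [Ne]3s¹, P⁺ [Ne]3s²3p², Si⁺ [Ne]3s²3p¹.
The numbers (kJ/mol): Mg 1451, P 1907, Si 1577, K 3052.
So the second ionization energies run Mg < Si < P < K.

K > P > Si > Mg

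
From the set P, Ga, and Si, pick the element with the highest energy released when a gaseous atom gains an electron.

EA tends to increase across a period and decrease down a group, though the pattern is less regular than for IE or radius.
Neither a single period nor a single group — weigh both effects.
P > Ga: both effects reinforce here, so P is clearly the higher of the two.
Si > P: this pair runs against the simple trend — see the exception note.
Note the exception: Si has a higher electron affinity than P, contrary to the simple trend — adding an electron to P's half-filled 3p³ is unfavourable, so Si (3p²) has the more exothermic EA.
For reference (kJ/mol): Si 134, P 72, Ga 29.
The highest energy released when a gaseous atom gains an electron among these belongs to Si.

Si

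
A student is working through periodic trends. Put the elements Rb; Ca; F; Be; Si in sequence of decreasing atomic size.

Rb, Ca, Si, Be, F

Be is in period 2, group 2; F is in period 2, group 17; Si is in period 3, group 14; Ca is in period 4, group 2; Rb is in period 5, group 1.
Moving right in a period, electrons are added to the same shell under a stronger nuclear pull, so atoms get smaller; moving down, a new shell is opened and atoms get larger.
These span different periods and groups, so the two trends combine.
Be > F: Be lies to the left of F in period 2, so the across-period effect alone puts Be larger.
Si > Be: period and group pull opposite ways; the down-group shift dominates (116 vs 102 pm).
Ca > Si: both effects reinforce here, so Ca is clearly the larger of the two.
Rb > Ca: relative to Ca, both the across-period and down-group shifts push Rb's atomic radius up.
Tabulated atomic radius (pm): Be 102, F 64, Si 116, Ca 171, Rb 210.
So from largest to smallest: Rb > Ca > Si > Be > F.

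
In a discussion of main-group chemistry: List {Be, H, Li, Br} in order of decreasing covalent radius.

Radius decreases left→right (rising Z_eff, same n) and increases top→bottom (higher n).
These span different periods and groups, so the two trends combine.
Be > H: period and group pull opposite ways; the down-group shift dominates (102 vs 32 pm).
Br > Be: the two effects oppose for this pair; the down-group effect wins (114 vs 102 pm).
Li > Br: the two effects oppose for this pair; the across-period effect wins (133 vs 114 pm).
Tabulated atomic radius (pm): H 32, Li 133, Be 102, Br 114.
So from largest to smallest: Li > Br > Be > H.

Li, Br, Be, H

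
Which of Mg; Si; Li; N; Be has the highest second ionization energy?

Li

Consider each +1 ion: Mg⁺ still has 1 valence electron; Si⁺ still has 3 valence electrons; Li⁺ is the bare [He] core; N⁺ still has 4 valence electrons; Be⁺ still has 1 valence electron.
Breaking into a closed-shell core is much more expensive than removing a leftover valence electron — Li has the largest IE_2 here.
Valence configurations: Mg⁺ [Ne]3s¹, Si⁺ [Ne]3s²3p¹, N⁺ [He]2s²2p², Be⁺ [He]2s¹.
Approximate IE_2 values (kJ/mol): Mg 1451, Si 1577, Li 7298, N 2856, Be 1757.
So the second ionization energies run Mg < Si < Be < N < Li.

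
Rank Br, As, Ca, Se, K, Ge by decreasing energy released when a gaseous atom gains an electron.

K is in period 4, group 1; Ca is in period 4, group 2; Ge is in period 4, group 14; As is in period 4, group 15; Se is in period 4, group 16; Br is in period 4, group 17.
Electron affinity generally becomes more exothermic across a period toward the halogens and less exothermic down a group.
All lie in period 4; the across-period trend (electron affinity increases left to right) applies, with the exception below.
Note the exception: K has a higher electron affinity than Ca, contrary to the simple trend — adding an electron to Ca (ns²) has to open a new, higher-energy np subshell, which is unfavourable.
Note the exception: Ge has a higher electron affinity than As, contrary to the simple trend — adding an electron to As's half-filled 4p³ is unfavourable, so Ge (4p²) has the more exothermic EA.
For reference (kJ/mol): K 48, Ca 2, Ge 119, As 78, Se 195, Br 325.
So from highest to lowest: Br > Se > Ge > As > K > Ca.

Br > Se > Ge > As > K > Ca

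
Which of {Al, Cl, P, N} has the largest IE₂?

N

Consider each +1 ion: Al⁺ still has 2 valence electrons; Cl⁺ still has 6 valence electrons; P⁺ still has 4 valence electrons; N⁺ still has 4 valence electrons.
All are still removing valence electrons, so compare the +1 ions as you would atoms: IE_2 generally rises across a period (higher Z_eff) and falls down a group (larger shell), subject to the usual subshell exceptions.
Valence configurations: Al⁺ [Ne]3s², Cl⁺ [Ne]3s²3p⁴, P⁺ [Ne]3s²3p², N⁺ [He]2s²2p².
Approximate IE_2 values (kJ/mol): Al 1817, Cl 2298, P 1907, N 2856.
Overall IE_2 order: Al < P < Cl < N.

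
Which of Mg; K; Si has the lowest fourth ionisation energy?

Si

After 3 electrons have been removed, what remains? Mg³⁺ is already 1 electron into the core; K³⁺ is already 2 electrons into the core; Si³⁺ still has 1 valence electron.
Core electrons are held far more tightly than valence electrons, so K and Mg top the IE_4 order.
Approximate IE_4 values (kJ/mol): Mg 10543, K 5877, Si 4356.
So the fourth ionization energies run Si < K < Mg.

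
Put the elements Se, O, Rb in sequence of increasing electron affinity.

Adding an electron releases more energy for atoms nearer the top right (short of the noble gases).
Neither a single period nor a single group — weigh both effects.
O > Rb: both effects reinforce here, so O is clearly the higher of the two.
Se > O: this pair runs against the simple trend — see the exception note.
Note the exception: Se has a higher electron affinity than O, contrary to the simple trend — O's compact 2p subshell gives strong electron–electron repulsion on the added electron.
For reference (kJ/mol): O 141, Se 195, Rb 47.
So from lowest to highest: Rb < O < Se.

Rb, O, Se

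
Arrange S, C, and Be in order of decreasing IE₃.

Be, C, S

Consider each +2 ion: S²⁺ still has 4 valence electrons; C²⁺ still has 2 valence electrons; Be²⁺ is the bare [He] core.
Pulling an electron out of a noble-gas core costs far more than removing a remaining valence electron, so Be sits at the high end of IE_3.
Valence configurations: S²⁺ [Ne]3s²3p², C²⁺ [He]2s².
Tabulated IE_3 (kJ/mol): S 3357, C 4620, Be 14849.
Putting it together, IE_3: S < C < Be.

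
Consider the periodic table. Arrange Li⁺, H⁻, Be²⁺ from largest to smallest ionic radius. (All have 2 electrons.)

H⁻ > Li⁺ > Be²⁺

All of these have 2 electrons, so size is governed by nuclear charge alone: the more protons, the stronger the pull on the same electron cloud, and the smaller the ion.
Nuclear charges: Be²⁺ (Z=4), Li⁺ (Z=3), H⁻ (Z=1).
Largest to smallest: H⁻ > Li⁺ > Be²⁺.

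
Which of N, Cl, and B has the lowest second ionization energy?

Cl

IE_2 is the cost of taking one more electron from the +1 cation: N⁺ still has 4 valence electrons; Cl⁺ still has 6 valence electrons; B⁺ still has 2 valence electrons.
All are still removing valence electrons, so compare the +1 ions as you would atoms: IE_2 generally rises across a period (higher Z_eff) and falls down a group (larger shell), subject to the usual subshell exceptions.
Valence configurations: N⁺ [He]2s²2p², Cl⁺ [Ne]3s²3p⁴, B⁺ [He]2s².
Tabulated IE_2 (kJ/mol): N 2856, Cl 2298, B 2427.
Overall IE_2 order: Cl < B < N.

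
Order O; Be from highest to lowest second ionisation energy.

O > Be

Consider each +1 ion: O⁺ still has 5 valence electrons; Be⁺ still has 1 valence electron.
All are still removing valence electrons, so compare the +1 ions as you would atoms: IE_2 generally rises across a period (higher Z_eff) and falls down a group (larger shell), subject to the usual subshell exceptions.
Valence configurations: O⁺ [He]2s²2p³, Be⁺ [He]2s¹.
Approximate IE_2 values (kJ/mol): O 3388, Be 1757.
Putting it together, IE_2: Be < O.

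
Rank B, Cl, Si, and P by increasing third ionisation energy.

P < Si < B < Cl

After 2 electrons have been removed, what remains? B²⁺ still has 1 valence electron; Cl²⁺ still has 5 valence electrons; Si²⁺ still has 2 valence electrons; P²⁺ still has 3 valence electrons.
All are still removing valence electrons, so compare the +2 ions as you would atoms: IE_3 generally rises across a period (higher Z_eff) and falls down a group (larger shell), subject to the usual subshell exceptions.
Valence configurations: B²⁺ [He]2s¹, Cl²⁺ [Ne]3s²3p³, Si²⁺ [Ne]3s², P²⁺ [Ne]3s²3p¹.
P²⁺ loses a lone 3p electron whereas Si²⁺ must break into a filled 3s² pair, so IE_3(Si) > IE_3(P) even though P has the higher nuclear charge.
Tabulated IE_3 (kJ/mol): B 3660, Cl 3822, Si 3232, P 2914.
Overall IE_3 order: P < Si < B < Cl.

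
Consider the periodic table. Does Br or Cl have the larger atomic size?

Br

Cl is in period 3, group 17; Br is in period 4, group 17.
Across a period the added protons contract the valence shell; down a group each new principal shell makes the atom larger.
All are in group 17, so atomic radius increases down the group.
So Br has the larger atomic size (Br > Cl).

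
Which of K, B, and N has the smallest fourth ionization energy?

K

The fourth ionization energy removes an electron from the +3 ion. For each element: K³⁺ is already 2 electrons into the core; B³⁺ is the bare [He] core; N³⁺ still has 2 valence electrons.
Usually core removal costs more than valence removal, but here the competition is close: a tightly held n=2 valence electron can cost more to remove than an n=3 core electron, so the actual values have to decide it.
The numbers (kJ/mol): K 5877, B 25026, N 7475.
Overall IE_4 order: K < N < B.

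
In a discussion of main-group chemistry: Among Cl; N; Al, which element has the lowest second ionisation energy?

Al

After 1 electron has been removed, what remains? Cl⁺ still has 6 valence electrons; N⁺ still has 4 valence electrons; Al⁺ still has 2 valence electrons.
All are still removing valence electrons, so compare the +1 ions as you would atoms: IE_2 generally rises across a period (higher Z_eff) and falls down a group (larger shell), subject to the usual subshell exceptions.
Valence configurations: Cl⁺ [Ne]3s²3p⁴, N⁺ [He]2s²2p², Al⁺ [Ne]3s².
Approximate IE_2 values (kJ/mol): Cl 2298, N 2856, Al 1817.
So the second ionization energies run Al < Cl < N.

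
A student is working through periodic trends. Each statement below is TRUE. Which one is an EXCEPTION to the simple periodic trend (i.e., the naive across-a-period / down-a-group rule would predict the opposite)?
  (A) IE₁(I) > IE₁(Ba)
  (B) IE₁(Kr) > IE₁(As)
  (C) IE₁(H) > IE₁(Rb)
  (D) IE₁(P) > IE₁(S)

(D)

The general trend: first ionisation energy increases across a period and decreases down a group.
(A) I (period 5, group 17) vs Ba (period 6, group 2): the stated order agrees with the simple trend.
(B) Kr (period 4, group 18) vs As (period 4, group 15): the stated order agrees with the simple trend.
(C) H (period 1, group 1) vs Rb (period 5, group 1): the stated order agrees with the simple trend.
(D) P (period 3, group 15) vs S (period 3, group 16): the stated order contradicts the simple trend.
The exception is (D): S (3p⁴) ionizes more easily than half-filled P (3p³) because the paired 3p electron in S is pushed out by e⁻–e⁻ repulsion.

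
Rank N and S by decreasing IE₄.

Consider each +3 ion: N³⁺ still has 2 valence electrons; S³⁺ still has 3 valence electrons.
All are still removing valence electrons, so compare the +3 ions as you would atoms: IE_4 generally rises across a period (higher Z_eff) and falls down a group (larger shell), subject to the usual subshell exceptions.
Valence configurations: N³⁺ [He]2s², S³⁺ [Ne]3s²3p¹.
The numbers (kJ/mol): N 7475, S 4556.
Putting it together, IE_4: S < N.

N > S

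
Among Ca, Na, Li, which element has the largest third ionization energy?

Li

The third ionization energy removes an electron from the +2 ion. For each element: Ca²⁺ is the bare [Ar] core; Na²⁺ is already 1 electron into the core; Li²⁺ is already 1 electron into the core.
All of these are removing an electron from a noble-gas core or deeper; the smaller core (lower principal quantum number) is held far more tightly, and within a period the higher nuclear charge binds the same core more tightly.
The numbers (kJ/mol): Ca 4912, Na 6910, Li 11815.
So the third ionization energies run Ca < Na < Li.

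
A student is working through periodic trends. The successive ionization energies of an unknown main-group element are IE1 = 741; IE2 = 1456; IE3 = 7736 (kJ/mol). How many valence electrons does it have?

2

Look for the largest jump between consecutive ionization energies: IE3/IE2 ≈ 5.3, far larger than any earlier ratio.
That jump marks the point where a core electron is being removed. So the atom has 2 valence electrons.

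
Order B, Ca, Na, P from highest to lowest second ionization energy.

Na, B, P, Ca

Consider each +1 ion: B⁺ still has 2 valence electrons; Ca⁺ still has 1 valence electron; Na⁺ is the bare [Ne] core; P⁺ still has 4 valence electrons.
Core electrons are held far more tightly than valence electrons, so Na tops the IE_2 order.
Valence configurations: B⁺ [He]2s², Ca⁺ [Ar]4s¹, P⁺ [Ne]3s²3p².
Approximate IE_2 values (kJ/mol): B 2427, Ca 1145, Na 4562, P 1907.
So the second ionization energies run Ca < P < B < Na.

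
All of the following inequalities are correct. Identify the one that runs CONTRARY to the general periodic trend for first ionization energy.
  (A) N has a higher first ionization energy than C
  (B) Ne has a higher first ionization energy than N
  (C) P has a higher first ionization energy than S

(C)

The general trend: first ionization energy increases across a period and decreases down a group.
(A) N (period 2, group 15) vs C (period 2, group 14): the stated order agrees with the simple trend.
(B) Ne (period 2, group 18) vs N (period 2, group 15): the stated order agrees with the simple trend.
(C) P (period 3, group 15) vs S (period 3, group 16): the stated order contradicts the simple trend.
The exception is (C): S (3p⁴) ionizes more easily than half-filled P (3p³) because the paired 3p electron in S is pushed out by e⁻–e⁻ repulsion.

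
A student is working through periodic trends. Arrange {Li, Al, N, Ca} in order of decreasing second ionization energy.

Li > N > Al > Ca

Consider each +1 ion: Li⁺ is the bare [He] core; Al⁺ still has 2 valence electrons; N⁺ still has 4 valence electrons; Ca⁺ still has 1 valence electron.
Breaking into a closed-shell core is much more expensive than removing a leftover valence electron — Li has the largest IE_2 here.
Valence configurations: Al⁺ [Ne]3s², N⁺ [He]2s²2p², Ca⁺ [Ar]4s¹.
The numbers (kJ/mol): Li 7298, Al 1817, N 2856, Ca 1145.
Overall IE_2 order: Ca < Al < N < Li.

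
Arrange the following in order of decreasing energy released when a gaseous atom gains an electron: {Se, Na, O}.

Adding an electron releases more energy for atoms nearer the top right (short of the noble gases).
Neither a single period nor a single group — weigh both effects.
O > Na: both effects reinforce here, so O is clearly the higher of the two.
Se > O: this pair runs against the simple trend — see the exception note.
Note the exception: Se has a higher electron affinity than O, contrary to the simple trend — O's compact 2p subshell gives strong electron–electron repulsion on the added electron.
Tabulated electron affinity (kJ/mol): O 141, Na 53, Se 195.
So from highest to lowest: Se > O > Na.

Se, O, Na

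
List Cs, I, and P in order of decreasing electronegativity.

P is in period 3, group 15; I is in period 5, group 17; Cs is in period 6, group 1.
Atoms toward the upper right of the periodic table pull bonding electrons most strongly.
These span different periods and groups, so the two trends combine.
P > Cs: relative to Cs, both the across-period and down-group shifts push P's electronegativity up.
I > P: period and group pull opposite ways; the across-period shift dominates (2.66 vs 2.19).
Tabulated electronegativity (Pauling): P 2.19, I 2.66, Cs 0.79.
So from highest to lowest: I > P > Cs.

I > P > Cs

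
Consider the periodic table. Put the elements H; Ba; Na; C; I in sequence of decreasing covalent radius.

Ba > Na > I > C > H

H is in period 1, group 1; C is in period 2, group 14; Na is in period 3, group 1; I is in period 5, group 17; Ba is in period 6, group 2.
Radius decreases left→right (rising Z_eff, same n) and increases top→bottom (higher n).
Here both period and group differ, so the two effects have to be weighed against each other.
C > H: period and group pull opposite ways; the down-group shift dominates (75 vs 32 pm).
I > C: the two effects oppose for this pair; the down-group effect wins (133 vs 75 pm).
Na > I: the two effects oppose for this pair; the across-period effect wins (155 vs 133 pm).
Ba > Na: period and group pull opposite ways; the down-group shift dominates (196 vs 155 pm).
Tabulated atomic radius (pm): H 32, C 75, Na 155, I 133, Ba 196.
So from largest to smallest: Ba > Na > I > C > H.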